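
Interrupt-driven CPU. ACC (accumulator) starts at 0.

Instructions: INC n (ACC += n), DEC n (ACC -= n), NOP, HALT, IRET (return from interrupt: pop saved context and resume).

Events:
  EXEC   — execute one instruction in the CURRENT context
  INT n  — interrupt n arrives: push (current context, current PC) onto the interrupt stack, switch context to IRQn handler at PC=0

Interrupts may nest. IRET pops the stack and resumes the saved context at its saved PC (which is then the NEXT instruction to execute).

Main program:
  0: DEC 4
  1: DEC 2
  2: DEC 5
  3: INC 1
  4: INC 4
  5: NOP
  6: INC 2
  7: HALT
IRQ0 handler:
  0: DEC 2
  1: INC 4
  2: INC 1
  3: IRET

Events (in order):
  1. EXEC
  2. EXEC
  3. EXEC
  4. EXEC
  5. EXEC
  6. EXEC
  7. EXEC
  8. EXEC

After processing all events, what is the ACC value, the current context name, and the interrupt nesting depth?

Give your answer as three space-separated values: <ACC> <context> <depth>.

Event 1 (EXEC): [MAIN] PC=0: DEC 4 -> ACC=-4
Event 2 (EXEC): [MAIN] PC=1: DEC 2 -> ACC=-6
Event 3 (EXEC): [MAIN] PC=2: DEC 5 -> ACC=-11
Event 4 (EXEC): [MAIN] PC=3: INC 1 -> ACC=-10
Event 5 (EXEC): [MAIN] PC=4: INC 4 -> ACC=-6
Event 6 (EXEC): [MAIN] PC=5: NOP
Event 7 (EXEC): [MAIN] PC=6: INC 2 -> ACC=-4
Event 8 (EXEC): [MAIN] PC=7: HALT

Answer: -4 MAIN 0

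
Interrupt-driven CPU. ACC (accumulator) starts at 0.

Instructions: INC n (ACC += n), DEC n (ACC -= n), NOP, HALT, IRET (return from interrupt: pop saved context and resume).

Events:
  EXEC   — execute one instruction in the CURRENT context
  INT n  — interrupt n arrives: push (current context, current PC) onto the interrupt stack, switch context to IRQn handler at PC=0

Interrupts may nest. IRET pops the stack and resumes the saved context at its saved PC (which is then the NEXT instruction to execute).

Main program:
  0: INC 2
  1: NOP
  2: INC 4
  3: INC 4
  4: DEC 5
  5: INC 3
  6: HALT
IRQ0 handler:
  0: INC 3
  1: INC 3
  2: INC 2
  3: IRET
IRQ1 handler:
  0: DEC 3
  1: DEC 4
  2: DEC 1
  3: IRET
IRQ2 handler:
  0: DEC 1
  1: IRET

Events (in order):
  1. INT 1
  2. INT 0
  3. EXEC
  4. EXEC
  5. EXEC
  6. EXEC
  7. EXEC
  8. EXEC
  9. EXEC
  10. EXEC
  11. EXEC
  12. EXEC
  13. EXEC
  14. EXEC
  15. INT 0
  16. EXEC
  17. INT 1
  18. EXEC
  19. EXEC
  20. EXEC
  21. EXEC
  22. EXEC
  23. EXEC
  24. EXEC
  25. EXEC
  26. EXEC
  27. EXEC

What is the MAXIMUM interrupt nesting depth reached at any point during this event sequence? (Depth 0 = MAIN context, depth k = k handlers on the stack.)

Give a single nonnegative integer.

Event 1 (INT 1): INT 1 arrives: push (MAIN, PC=0), enter IRQ1 at PC=0 (depth now 1) [depth=1]
Event 2 (INT 0): INT 0 arrives: push (IRQ1, PC=0), enter IRQ0 at PC=0 (depth now 2) [depth=2]
Event 3 (EXEC): [IRQ0] PC=0: INC 3 -> ACC=3 [depth=2]
Event 4 (EXEC): [IRQ0] PC=1: INC 3 -> ACC=6 [depth=2]
Event 5 (EXEC): [IRQ0] PC=2: INC 2 -> ACC=8 [depth=2]
Event 6 (EXEC): [IRQ0] PC=3: IRET -> resume IRQ1 at PC=0 (depth now 1) [depth=1]
Event 7 (EXEC): [IRQ1] PC=0: DEC 3 -> ACC=5 [depth=1]
Event 8 (EXEC): [IRQ1] PC=1: DEC 4 -> ACC=1 [depth=1]
Event 9 (EXEC): [IRQ1] PC=2: DEC 1 -> ACC=0 [depth=1]
Event 10 (EXEC): [IRQ1] PC=3: IRET -> resume MAIN at PC=0 (depth now 0) [depth=0]
Event 11 (EXEC): [MAIN] PC=0: INC 2 -> ACC=2 [depth=0]
Event 12 (EXEC): [MAIN] PC=1: NOP [depth=0]
Event 13 (EXEC): [MAIN] PC=2: INC 4 -> ACC=6 [depth=0]
Event 14 (EXEC): [MAIN] PC=3: INC 4 -> ACC=10 [depth=0]
Event 15 (INT 0): INT 0 arrives: push (MAIN, PC=4), enter IRQ0 at PC=0 (depth now 1) [depth=1]
Event 16 (EXEC): [IRQ0] PC=0: INC 3 -> ACC=13 [depth=1]
Event 17 (INT 1): INT 1 arrives: push (IRQ0, PC=1), enter IRQ1 at PC=0 (depth now 2) [depth=2]
Event 18 (EXEC): [IRQ1] PC=0: DEC 3 -> ACC=10 [depth=2]
Event 19 (EXEC): [IRQ1] PC=1: DEC 4 -> ACC=6 [depth=2]
Event 20 (EXEC): [IRQ1] PC=2: DEC 1 -> ACC=5 [depth=2]
Event 21 (EXEC): [IRQ1] PC=3: IRET -> resume IRQ0 at PC=1 (depth now 1) [depth=1]
Event 22 (EXEC): [IRQ0] PC=1: INC 3 -> ACC=8 [depth=1]
Event 23 (EXEC): [IRQ0] PC=2: INC 2 -> ACC=10 [depth=1]
Event 24 (EXEC): [IRQ0] PC=3: IRET -> resume MAIN at PC=4 (depth now 0) [depth=0]
Event 25 (EXEC): [MAIN] PC=4: DEC 5 -> ACC=5 [depth=0]
Event 26 (EXEC): [MAIN] PC=5: INC 3 -> ACC=8 [depth=0]
Event 27 (EXEC): [MAIN] PC=6: HALT [depth=0]
Max depth observed: 2

Answer: 2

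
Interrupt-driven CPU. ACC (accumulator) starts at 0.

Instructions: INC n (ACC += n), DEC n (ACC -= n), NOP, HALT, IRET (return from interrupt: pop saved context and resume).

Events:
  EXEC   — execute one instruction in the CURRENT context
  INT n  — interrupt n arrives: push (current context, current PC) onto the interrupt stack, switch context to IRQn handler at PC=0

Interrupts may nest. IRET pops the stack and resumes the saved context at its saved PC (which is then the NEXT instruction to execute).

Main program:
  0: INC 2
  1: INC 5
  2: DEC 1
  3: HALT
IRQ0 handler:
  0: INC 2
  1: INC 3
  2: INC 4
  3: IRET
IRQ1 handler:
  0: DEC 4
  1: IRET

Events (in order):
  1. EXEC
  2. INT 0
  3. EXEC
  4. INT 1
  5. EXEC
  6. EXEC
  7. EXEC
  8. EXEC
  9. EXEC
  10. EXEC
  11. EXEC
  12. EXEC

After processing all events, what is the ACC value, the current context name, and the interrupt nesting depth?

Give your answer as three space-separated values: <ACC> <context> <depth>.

Event 1 (EXEC): [MAIN] PC=0: INC 2 -> ACC=2
Event 2 (INT 0): INT 0 arrives: push (MAIN, PC=1), enter IRQ0 at PC=0 (depth now 1)
Event 3 (EXEC): [IRQ0] PC=0: INC 2 -> ACC=4
Event 4 (INT 1): INT 1 arrives: push (IRQ0, PC=1), enter IRQ1 at PC=0 (depth now 2)
Event 5 (EXEC): [IRQ1] PC=0: DEC 4 -> ACC=0
Event 6 (EXEC): [IRQ1] PC=1: IRET -> resume IRQ0 at PC=1 (depth now 1)
Event 7 (EXEC): [IRQ0] PC=1: INC 3 -> ACC=3
Event 8 (EXEC): [IRQ0] PC=2: INC 4 -> ACC=7
Event 9 (EXEC): [IRQ0] PC=3: IRET -> resume MAIN at PC=1 (depth now 0)
Event 10 (EXEC): [MAIN] PC=1: INC 5 -> ACC=12
Event 11 (EXEC): [MAIN] PC=2: DEC 1 -> ACC=11
Event 12 (EXEC): [MAIN] PC=3: HALT

Answer: 11 MAIN 0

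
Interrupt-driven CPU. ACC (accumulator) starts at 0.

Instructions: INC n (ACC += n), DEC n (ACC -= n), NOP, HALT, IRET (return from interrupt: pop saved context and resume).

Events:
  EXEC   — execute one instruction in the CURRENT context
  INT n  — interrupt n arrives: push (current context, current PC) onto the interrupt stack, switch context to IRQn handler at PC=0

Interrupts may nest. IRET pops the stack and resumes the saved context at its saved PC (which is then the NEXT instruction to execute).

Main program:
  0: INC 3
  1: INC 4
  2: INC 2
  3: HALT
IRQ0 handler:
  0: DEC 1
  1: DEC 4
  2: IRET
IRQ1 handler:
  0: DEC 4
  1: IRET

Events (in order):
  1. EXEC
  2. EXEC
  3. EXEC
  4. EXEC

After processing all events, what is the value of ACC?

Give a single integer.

Answer: 9

Derivation:
Event 1 (EXEC): [MAIN] PC=0: INC 3 -> ACC=3
Event 2 (EXEC): [MAIN] PC=1: INC 4 -> ACC=7
Event 3 (EXEC): [MAIN] PC=2: INC 2 -> ACC=9
Event 4 (EXEC): [MAIN] PC=3: HALT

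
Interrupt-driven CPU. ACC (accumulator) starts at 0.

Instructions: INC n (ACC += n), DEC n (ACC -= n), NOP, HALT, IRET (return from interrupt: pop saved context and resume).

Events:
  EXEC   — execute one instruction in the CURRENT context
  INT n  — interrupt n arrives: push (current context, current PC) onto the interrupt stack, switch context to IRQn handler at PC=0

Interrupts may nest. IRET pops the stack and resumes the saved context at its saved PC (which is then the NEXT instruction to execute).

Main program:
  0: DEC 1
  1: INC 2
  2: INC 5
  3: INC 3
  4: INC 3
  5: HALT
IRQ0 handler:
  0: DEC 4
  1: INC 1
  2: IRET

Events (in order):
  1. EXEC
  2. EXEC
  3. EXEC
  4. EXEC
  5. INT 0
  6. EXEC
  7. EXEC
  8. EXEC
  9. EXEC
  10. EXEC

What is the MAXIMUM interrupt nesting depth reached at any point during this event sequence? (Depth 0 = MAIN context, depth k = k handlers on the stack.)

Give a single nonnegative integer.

Event 1 (EXEC): [MAIN] PC=0: DEC 1 -> ACC=-1 [depth=0]
Event 2 (EXEC): [MAIN] PC=1: INC 2 -> ACC=1 [depth=0]
Event 3 (EXEC): [MAIN] PC=2: INC 5 -> ACC=6 [depth=0]
Event 4 (EXEC): [MAIN] PC=3: INC 3 -> ACC=9 [depth=0]
Event 5 (INT 0): INT 0 arrives: push (MAIN, PC=4), enter IRQ0 at PC=0 (depth now 1) [depth=1]
Event 6 (EXEC): [IRQ0] PC=0: DEC 4 -> ACC=5 [depth=1]
Event 7 (EXEC): [IRQ0] PC=1: INC 1 -> ACC=6 [depth=1]
Event 8 (EXEC): [IRQ0] PC=2: IRET -> resume MAIN at PC=4 (depth now 0) [depth=0]
Event 9 (EXEC): [MAIN] PC=4: INC 3 -> ACC=9 [depth=0]
Event 10 (EXEC): [MAIN] PC=5: HALT [depth=0]
Max depth observed: 1

Answer: 1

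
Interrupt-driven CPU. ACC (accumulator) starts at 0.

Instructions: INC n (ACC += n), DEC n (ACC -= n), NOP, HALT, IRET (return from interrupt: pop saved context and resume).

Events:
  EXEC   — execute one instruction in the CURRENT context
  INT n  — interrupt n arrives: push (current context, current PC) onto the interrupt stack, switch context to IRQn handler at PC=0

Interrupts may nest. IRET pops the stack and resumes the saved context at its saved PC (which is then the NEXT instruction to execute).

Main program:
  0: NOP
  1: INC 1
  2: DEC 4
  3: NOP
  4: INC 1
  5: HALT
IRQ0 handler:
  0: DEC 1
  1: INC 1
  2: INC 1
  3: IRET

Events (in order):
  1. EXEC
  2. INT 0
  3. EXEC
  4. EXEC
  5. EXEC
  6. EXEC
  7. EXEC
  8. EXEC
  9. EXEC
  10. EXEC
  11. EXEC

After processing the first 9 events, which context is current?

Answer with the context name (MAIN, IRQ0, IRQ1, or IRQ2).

Answer: MAIN

Derivation:
Event 1 (EXEC): [MAIN] PC=0: NOP
Event 2 (INT 0): INT 0 arrives: push (MAIN, PC=1), enter IRQ0 at PC=0 (depth now 1)
Event 3 (EXEC): [IRQ0] PC=0: DEC 1 -> ACC=-1
Event 4 (EXEC): [IRQ0] PC=1: INC 1 -> ACC=0
Event 5 (EXEC): [IRQ0] PC=2: INC 1 -> ACC=1
Event 6 (EXEC): [IRQ0] PC=3: IRET -> resume MAIN at PC=1 (depth now 0)
Event 7 (EXEC): [MAIN] PC=1: INC 1 -> ACC=2
Event 8 (EXEC): [MAIN] PC=2: DEC 4 -> ACC=-2
Event 9 (EXEC): [MAIN] PC=3: NOP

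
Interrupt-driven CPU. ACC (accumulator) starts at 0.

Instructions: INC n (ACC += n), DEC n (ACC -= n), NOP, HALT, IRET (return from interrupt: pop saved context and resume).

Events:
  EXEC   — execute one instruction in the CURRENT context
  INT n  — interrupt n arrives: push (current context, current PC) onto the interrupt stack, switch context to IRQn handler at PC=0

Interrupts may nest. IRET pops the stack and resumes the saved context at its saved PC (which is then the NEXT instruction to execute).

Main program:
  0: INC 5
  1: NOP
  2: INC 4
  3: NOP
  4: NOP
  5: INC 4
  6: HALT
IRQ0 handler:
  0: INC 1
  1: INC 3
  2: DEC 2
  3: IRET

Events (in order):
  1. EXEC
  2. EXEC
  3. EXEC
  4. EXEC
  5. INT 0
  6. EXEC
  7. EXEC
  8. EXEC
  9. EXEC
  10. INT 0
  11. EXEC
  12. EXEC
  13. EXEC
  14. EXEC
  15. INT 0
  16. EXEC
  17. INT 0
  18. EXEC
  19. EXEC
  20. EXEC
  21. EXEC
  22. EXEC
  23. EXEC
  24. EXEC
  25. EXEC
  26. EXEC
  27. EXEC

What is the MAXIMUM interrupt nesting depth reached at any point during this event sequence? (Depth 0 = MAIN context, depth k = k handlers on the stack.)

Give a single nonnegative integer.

Answer: 2

Derivation:
Event 1 (EXEC): [MAIN] PC=0: INC 5 -> ACC=5 [depth=0]
Event 2 (EXEC): [MAIN] PC=1: NOP [depth=0]
Event 3 (EXEC): [MAIN] PC=2: INC 4 -> ACC=9 [depth=0]
Event 4 (EXEC): [MAIN] PC=3: NOP [depth=0]
Event 5 (INT 0): INT 0 arrives: push (MAIN, PC=4), enter IRQ0 at PC=0 (depth now 1) [depth=1]
Event 6 (EXEC): [IRQ0] PC=0: INC 1 -> ACC=10 [depth=1]
Event 7 (EXEC): [IRQ0] PC=1: INC 3 -> ACC=13 [depth=1]
Event 8 (EXEC): [IRQ0] PC=2: DEC 2 -> ACC=11 [depth=1]
Event 9 (EXEC): [IRQ0] PC=3: IRET -> resume MAIN at PC=4 (depth now 0) [depth=0]
Event 10 (INT 0): INT 0 arrives: push (MAIN, PC=4), enter IRQ0 at PC=0 (depth now 1) [depth=1]
Event 11 (EXEC): [IRQ0] PC=0: INC 1 -> ACC=12 [depth=1]
Event 12 (EXEC): [IRQ0] PC=1: INC 3 -> ACC=15 [depth=1]
Event 13 (EXEC): [IRQ0] PC=2: DEC 2 -> ACC=13 [depth=1]
Event 14 (EXEC): [IRQ0] PC=3: IRET -> resume MAIN at PC=4 (depth now 0) [depth=0]
Event 15 (INT 0): INT 0 arrives: push (MAIN, PC=4), enter IRQ0 at PC=0 (depth now 1) [depth=1]
Event 16 (EXEC): [IRQ0] PC=0: INC 1 -> ACC=14 [depth=1]
Event 17 (INT 0): INT 0 arrives: push (IRQ0, PC=1), enter IRQ0 at PC=0 (depth now 2) [depth=2]
Event 18 (EXEC): [IRQ0] PC=0: INC 1 -> ACC=15 [depth=2]
Event 19 (EXEC): [IRQ0] PC=1: INC 3 -> ACC=18 [depth=2]
Event 20 (EXEC): [IRQ0] PC=2: DEC 2 -> ACC=16 [depth=2]
Event 21 (EXEC): [IRQ0] PC=3: IRET -> resume IRQ0 at PC=1 (depth now 1) [depth=1]
Event 22 (EXEC): [IRQ0] PC=1: INC 3 -> ACC=19 [depth=1]
Event 23 (EXEC): [IRQ0] PC=2: DEC 2 -> ACC=17 [depth=1]
Event 24 (EXEC): [IRQ0] PC=3: IRET -> resume MAIN at PC=4 (depth now 0) [depth=0]
Event 25 (EXEC): [MAIN] PC=4: NOP [depth=0]
Event 26 (EXEC): [MAIN] PC=5: INC 4 -> ACC=21 [depth=0]
Event 27 (EXEC): [MAIN] PC=6: HALT [depth=0]
Max depth observed: 2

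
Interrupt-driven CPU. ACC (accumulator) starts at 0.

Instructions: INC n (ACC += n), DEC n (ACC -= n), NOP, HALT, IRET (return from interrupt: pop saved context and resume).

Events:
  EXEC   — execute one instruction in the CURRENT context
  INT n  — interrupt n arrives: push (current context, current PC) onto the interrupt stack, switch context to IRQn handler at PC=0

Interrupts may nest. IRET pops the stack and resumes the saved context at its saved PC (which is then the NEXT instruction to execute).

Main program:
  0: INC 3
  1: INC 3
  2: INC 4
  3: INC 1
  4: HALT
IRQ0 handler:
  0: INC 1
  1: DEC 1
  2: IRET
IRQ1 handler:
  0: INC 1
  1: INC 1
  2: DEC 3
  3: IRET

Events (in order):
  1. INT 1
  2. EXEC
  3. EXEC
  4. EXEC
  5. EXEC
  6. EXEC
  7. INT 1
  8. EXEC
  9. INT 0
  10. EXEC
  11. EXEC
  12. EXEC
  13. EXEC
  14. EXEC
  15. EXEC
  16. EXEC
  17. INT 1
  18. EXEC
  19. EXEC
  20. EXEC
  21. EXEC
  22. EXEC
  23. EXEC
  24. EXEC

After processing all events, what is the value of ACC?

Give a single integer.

Event 1 (INT 1): INT 1 arrives: push (MAIN, PC=0), enter IRQ1 at PC=0 (depth now 1)
Event 2 (EXEC): [IRQ1] PC=0: INC 1 -> ACC=1
Event 3 (EXEC): [IRQ1] PC=1: INC 1 -> ACC=2
Event 4 (EXEC): [IRQ1] PC=2: DEC 3 -> ACC=-1
Event 5 (EXEC): [IRQ1] PC=3: IRET -> resume MAIN at PC=0 (depth now 0)
Event 6 (EXEC): [MAIN] PC=0: INC 3 -> ACC=2
Event 7 (INT 1): INT 1 arrives: push (MAIN, PC=1), enter IRQ1 at PC=0 (depth now 1)
Event 8 (EXEC): [IRQ1] PC=0: INC 1 -> ACC=3
Event 9 (INT 0): INT 0 arrives: push (IRQ1, PC=1), enter IRQ0 at PC=0 (depth now 2)
Event 10 (EXEC): [IRQ0] PC=0: INC 1 -> ACC=4
Event 11 (EXEC): [IRQ0] PC=1: DEC 1 -> ACC=3
Event 12 (EXEC): [IRQ0] PC=2: IRET -> resume IRQ1 at PC=1 (depth now 1)
Event 13 (EXEC): [IRQ1] PC=1: INC 1 -> ACC=4
Event 14 (EXEC): [IRQ1] PC=2: DEC 3 -> ACC=1
Event 15 (EXEC): [IRQ1] PC=3: IRET -> resume MAIN at PC=1 (depth now 0)
Event 16 (EXEC): [MAIN] PC=1: INC 3 -> ACC=4
Event 17 (INT 1): INT 1 arrives: push (MAIN, PC=2), enter IRQ1 at PC=0 (depth now 1)
Event 18 (EXEC): [IRQ1] PC=0: INC 1 -> ACC=5
Event 19 (EXEC): [IRQ1] PC=1: INC 1 -> ACC=6
Event 20 (EXEC): [IRQ1] PC=2: DEC 3 -> ACC=3
Event 21 (EXEC): [IRQ1] PC=3: IRET -> resume MAIN at PC=2 (depth now 0)
Event 22 (EXEC): [MAIN] PC=2: INC 4 -> ACC=7
Event 23 (EXEC): [MAIN] PC=3: INC 1 -> ACC=8
Event 24 (EXEC): [MAIN] PC=4: HALT

Answer: 8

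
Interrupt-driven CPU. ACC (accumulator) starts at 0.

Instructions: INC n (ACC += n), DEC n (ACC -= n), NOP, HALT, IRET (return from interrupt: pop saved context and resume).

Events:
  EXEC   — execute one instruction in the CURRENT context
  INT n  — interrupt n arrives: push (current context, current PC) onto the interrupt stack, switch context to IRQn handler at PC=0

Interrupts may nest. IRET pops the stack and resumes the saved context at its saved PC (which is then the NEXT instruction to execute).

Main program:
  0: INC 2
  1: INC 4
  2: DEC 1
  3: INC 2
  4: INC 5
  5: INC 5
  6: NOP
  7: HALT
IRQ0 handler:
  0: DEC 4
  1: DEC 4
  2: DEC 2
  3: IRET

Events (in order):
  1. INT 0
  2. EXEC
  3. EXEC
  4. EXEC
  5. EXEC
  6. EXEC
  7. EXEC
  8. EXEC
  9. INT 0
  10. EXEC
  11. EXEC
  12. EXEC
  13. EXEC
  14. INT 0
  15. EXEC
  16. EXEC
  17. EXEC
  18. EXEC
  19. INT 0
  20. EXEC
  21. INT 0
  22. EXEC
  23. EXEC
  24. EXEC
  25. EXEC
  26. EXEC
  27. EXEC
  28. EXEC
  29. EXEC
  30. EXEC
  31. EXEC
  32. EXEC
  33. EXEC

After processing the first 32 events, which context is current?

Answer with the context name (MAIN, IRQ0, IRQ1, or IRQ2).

Answer: MAIN

Derivation:
Event 1 (INT 0): INT 0 arrives: push (MAIN, PC=0), enter IRQ0 at PC=0 (depth now 1)
Event 2 (EXEC): [IRQ0] PC=0: DEC 4 -> ACC=-4
Event 3 (EXEC): [IRQ0] PC=1: DEC 4 -> ACC=-8
Event 4 (EXEC): [IRQ0] PC=2: DEC 2 -> ACC=-10
Event 5 (EXEC): [IRQ0] PC=3: IRET -> resume MAIN at PC=0 (depth now 0)
Event 6 (EXEC): [MAIN] PC=0: INC 2 -> ACC=-8
Event 7 (EXEC): [MAIN] PC=1: INC 4 -> ACC=-4
Event 8 (EXEC): [MAIN] PC=2: DEC 1 -> ACC=-5
Event 9 (INT 0): INT 0 arrives: push (MAIN, PC=3), enter IRQ0 at PC=0 (depth now 1)
Event 10 (EXEC): [IRQ0] PC=0: DEC 4 -> ACC=-9
Event 11 (EXEC): [IRQ0] PC=1: DEC 4 -> ACC=-13
Event 12 (EXEC): [IRQ0] PC=2: DEC 2 -> ACC=-15
Event 13 (EXEC): [IRQ0] PC=3: IRET -> resume MAIN at PC=3 (depth now 0)
Event 14 (INT 0): INT 0 arrives: push (MAIN, PC=3), enter IRQ0 at PC=0 (depth now 1)
Event 15 (EXEC): [IRQ0] PC=0: DEC 4 -> ACC=-19
Event 16 (EXEC): [IRQ0] PC=1: DEC 4 -> ACC=-23
Event 17 (EXEC): [IRQ0] PC=2: DEC 2 -> ACC=-25
Event 18 (EXEC): [IRQ0] PC=3: IRET -> resume MAIN at PC=3 (depth now 0)
Event 19 (INT 0): INT 0 arrives: push (MAIN, PC=3), enter IRQ0 at PC=0 (depth now 1)
Event 20 (EXEC): [IRQ0] PC=0: DEC 4 -> ACC=-29
Event 21 (INT 0): INT 0 arrives: push (IRQ0, PC=1), enter IRQ0 at PC=0 (depth now 2)
Event 22 (EXEC): [IRQ0] PC=0: DEC 4 -> ACC=-33
Event 23 (EXEC): [IRQ0] PC=1: DEC 4 -> ACC=-37
Event 24 (EXEC): [IRQ0] PC=2: DEC 2 -> ACC=-39
Event 25 (EXEC): [IRQ0] PC=3: IRET -> resume IRQ0 at PC=1 (depth now 1)
Event 26 (EXEC): [IRQ0] PC=1: DEC 4 -> ACC=-43
Event 27 (EXEC): [IRQ0] PC=2: DEC 2 -> ACC=-45
Event 28 (EXEC): [IRQ0] PC=3: IRET -> resume MAIN at PC=3 (depth now 0)
Event 29 (EXEC): [MAIN] PC=3: INC 2 -> ACC=-43
Event 30 (EXEC): [MAIN] PC=4: INC 5 -> ACC=-38
Event 31 (EXEC): [MAIN] PC=5: INC 5 -> ACC=-33
Event 32 (EXEC): [MAIN] PC=6: NOP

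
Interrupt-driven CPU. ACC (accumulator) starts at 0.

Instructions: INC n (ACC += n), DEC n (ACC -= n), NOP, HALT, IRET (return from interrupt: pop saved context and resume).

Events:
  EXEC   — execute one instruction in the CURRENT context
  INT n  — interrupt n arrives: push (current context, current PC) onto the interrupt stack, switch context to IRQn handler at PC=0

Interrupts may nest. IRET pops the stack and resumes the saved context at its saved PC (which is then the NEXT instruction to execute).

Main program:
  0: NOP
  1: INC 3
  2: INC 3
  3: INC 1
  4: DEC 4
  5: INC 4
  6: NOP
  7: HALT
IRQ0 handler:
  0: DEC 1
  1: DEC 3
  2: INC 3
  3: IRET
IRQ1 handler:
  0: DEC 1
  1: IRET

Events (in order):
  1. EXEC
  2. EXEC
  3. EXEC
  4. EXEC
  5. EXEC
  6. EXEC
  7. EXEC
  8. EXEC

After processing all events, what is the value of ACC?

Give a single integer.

Event 1 (EXEC): [MAIN] PC=0: NOP
Event 2 (EXEC): [MAIN] PC=1: INC 3 -> ACC=3
Event 3 (EXEC): [MAIN] PC=2: INC 3 -> ACC=6
Event 4 (EXEC): [MAIN] PC=3: INC 1 -> ACC=7
Event 5 (EXEC): [MAIN] PC=4: DEC 4 -> ACC=3
Event 6 (EXEC): [MAIN] PC=5: INC 4 -> ACC=7
Event 7 (EXEC): [MAIN] PC=6: NOP
Event 8 (EXEC): [MAIN] PC=7: HALT

Answer: 7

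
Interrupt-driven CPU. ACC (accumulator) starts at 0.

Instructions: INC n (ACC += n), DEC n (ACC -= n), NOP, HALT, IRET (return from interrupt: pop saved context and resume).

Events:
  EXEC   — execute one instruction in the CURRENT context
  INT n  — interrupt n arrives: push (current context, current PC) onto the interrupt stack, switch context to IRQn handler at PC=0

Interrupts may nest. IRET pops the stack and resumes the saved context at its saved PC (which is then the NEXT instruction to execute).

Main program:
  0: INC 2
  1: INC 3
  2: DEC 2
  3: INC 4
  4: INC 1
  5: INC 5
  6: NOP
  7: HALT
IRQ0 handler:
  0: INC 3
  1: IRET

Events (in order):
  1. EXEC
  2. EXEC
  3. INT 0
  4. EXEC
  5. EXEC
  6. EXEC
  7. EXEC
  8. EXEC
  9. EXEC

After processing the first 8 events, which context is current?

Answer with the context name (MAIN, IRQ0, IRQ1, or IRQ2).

Event 1 (EXEC): [MAIN] PC=0: INC 2 -> ACC=2
Event 2 (EXEC): [MAIN] PC=1: INC 3 -> ACC=5
Event 3 (INT 0): INT 0 arrives: push (MAIN, PC=2), enter IRQ0 at PC=0 (depth now 1)
Event 4 (EXEC): [IRQ0] PC=0: INC 3 -> ACC=8
Event 5 (EXEC): [IRQ0] PC=1: IRET -> resume MAIN at PC=2 (depth now 0)
Event 6 (EXEC): [MAIN] PC=2: DEC 2 -> ACC=6
Event 7 (EXEC): [MAIN] PC=3: INC 4 -> ACC=10
Event 8 (EXEC): [MAIN] PC=4: INC 1 -> ACC=11

Answer: MAIN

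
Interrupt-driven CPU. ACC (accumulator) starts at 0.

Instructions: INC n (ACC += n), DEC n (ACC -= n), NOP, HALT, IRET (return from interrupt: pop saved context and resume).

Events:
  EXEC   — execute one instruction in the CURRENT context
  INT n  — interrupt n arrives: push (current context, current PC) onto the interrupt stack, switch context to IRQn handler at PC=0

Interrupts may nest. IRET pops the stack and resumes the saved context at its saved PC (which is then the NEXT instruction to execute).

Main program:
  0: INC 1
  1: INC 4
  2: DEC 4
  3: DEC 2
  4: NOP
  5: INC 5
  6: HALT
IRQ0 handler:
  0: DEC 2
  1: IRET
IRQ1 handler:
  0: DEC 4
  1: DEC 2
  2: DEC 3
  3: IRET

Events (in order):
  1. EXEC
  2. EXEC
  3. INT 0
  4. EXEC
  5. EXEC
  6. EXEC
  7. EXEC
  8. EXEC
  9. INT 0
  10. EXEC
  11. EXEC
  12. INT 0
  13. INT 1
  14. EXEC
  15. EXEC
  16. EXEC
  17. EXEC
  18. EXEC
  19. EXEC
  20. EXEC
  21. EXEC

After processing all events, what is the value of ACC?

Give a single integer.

Event 1 (EXEC): [MAIN] PC=0: INC 1 -> ACC=1
Event 2 (EXEC): [MAIN] PC=1: INC 4 -> ACC=5
Event 3 (INT 0): INT 0 arrives: push (MAIN, PC=2), enter IRQ0 at PC=0 (depth now 1)
Event 4 (EXEC): [IRQ0] PC=0: DEC 2 -> ACC=3
Event 5 (EXEC): [IRQ0] PC=1: IRET -> resume MAIN at PC=2 (depth now 0)
Event 6 (EXEC): [MAIN] PC=2: DEC 4 -> ACC=-1
Event 7 (EXEC): [MAIN] PC=3: DEC 2 -> ACC=-3
Event 8 (EXEC): [MAIN] PC=4: NOP
Event 9 (INT 0): INT 0 arrives: push (MAIN, PC=5), enter IRQ0 at PC=0 (depth now 1)
Event 10 (EXEC): [IRQ0] PC=0: DEC 2 -> ACC=-5
Event 11 (EXEC): [IRQ0] PC=1: IRET -> resume MAIN at PC=5 (depth now 0)
Event 12 (INT 0): INT 0 arrives: push (MAIN, PC=5), enter IRQ0 at PC=0 (depth now 1)
Event 13 (INT 1): INT 1 arrives: push (IRQ0, PC=0), enter IRQ1 at PC=0 (depth now 2)
Event 14 (EXEC): [IRQ1] PC=0: DEC 4 -> ACC=-9
Event 15 (EXEC): [IRQ1] PC=1: DEC 2 -> ACC=-11
Event 16 (EXEC): [IRQ1] PC=2: DEC 3 -> ACC=-14
Event 17 (EXEC): [IRQ1] PC=3: IRET -> resume IRQ0 at PC=0 (depth now 1)
Event 18 (EXEC): [IRQ0] PC=0: DEC 2 -> ACC=-16
Event 19 (EXEC): [IRQ0] PC=1: IRET -> resume MAIN at PC=5 (depth now 0)
Event 20 (EXEC): [MAIN] PC=5: INC 5 -> ACC=-11
Event 21 (EXEC): [MAIN] PC=6: HALT

Answer: -11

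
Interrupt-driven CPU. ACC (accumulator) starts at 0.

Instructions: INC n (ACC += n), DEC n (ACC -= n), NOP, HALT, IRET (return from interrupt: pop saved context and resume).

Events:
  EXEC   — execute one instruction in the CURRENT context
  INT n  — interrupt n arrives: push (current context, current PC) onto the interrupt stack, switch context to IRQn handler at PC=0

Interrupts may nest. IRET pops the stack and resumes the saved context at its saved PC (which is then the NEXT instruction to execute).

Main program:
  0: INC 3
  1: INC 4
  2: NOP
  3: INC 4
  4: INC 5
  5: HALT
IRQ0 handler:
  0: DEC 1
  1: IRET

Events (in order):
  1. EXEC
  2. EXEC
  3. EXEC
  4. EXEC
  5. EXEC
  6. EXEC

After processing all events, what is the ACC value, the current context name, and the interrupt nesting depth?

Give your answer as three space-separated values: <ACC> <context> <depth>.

Event 1 (EXEC): [MAIN] PC=0: INC 3 -> ACC=3
Event 2 (EXEC): [MAIN] PC=1: INC 4 -> ACC=7
Event 3 (EXEC): [MAIN] PC=2: NOP
Event 4 (EXEC): [MAIN] PC=3: INC 4 -> ACC=11
Event 5 (EXEC): [MAIN] PC=4: INC 5 -> ACC=16
Event 6 (EXEC): [MAIN] PC=5: HALT

Answer: 16 MAIN 0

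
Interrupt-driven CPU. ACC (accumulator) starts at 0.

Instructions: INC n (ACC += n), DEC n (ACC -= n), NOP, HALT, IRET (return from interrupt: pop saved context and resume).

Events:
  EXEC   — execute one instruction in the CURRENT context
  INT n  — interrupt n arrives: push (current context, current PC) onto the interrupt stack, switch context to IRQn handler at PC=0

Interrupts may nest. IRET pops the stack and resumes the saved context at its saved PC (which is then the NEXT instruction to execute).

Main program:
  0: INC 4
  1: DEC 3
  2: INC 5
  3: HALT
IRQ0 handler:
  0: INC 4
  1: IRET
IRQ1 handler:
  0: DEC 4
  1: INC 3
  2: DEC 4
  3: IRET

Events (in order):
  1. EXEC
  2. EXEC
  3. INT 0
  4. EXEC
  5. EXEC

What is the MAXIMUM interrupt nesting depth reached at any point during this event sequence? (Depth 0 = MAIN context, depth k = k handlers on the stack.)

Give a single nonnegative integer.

Answer: 1

Derivation:
Event 1 (EXEC): [MAIN] PC=0: INC 4 -> ACC=4 [depth=0]
Event 2 (EXEC): [MAIN] PC=1: DEC 3 -> ACC=1 [depth=0]
Event 3 (INT 0): INT 0 arrives: push (MAIN, PC=2), enter IRQ0 at PC=0 (depth now 1) [depth=1]
Event 4 (EXEC): [IRQ0] PC=0: INC 4 -> ACC=5 [depth=1]
Event 5 (EXEC): [IRQ0] PC=1: IRET -> resume MAIN at PC=2 (depth now 0) [depth=0]
Max depth observed: 1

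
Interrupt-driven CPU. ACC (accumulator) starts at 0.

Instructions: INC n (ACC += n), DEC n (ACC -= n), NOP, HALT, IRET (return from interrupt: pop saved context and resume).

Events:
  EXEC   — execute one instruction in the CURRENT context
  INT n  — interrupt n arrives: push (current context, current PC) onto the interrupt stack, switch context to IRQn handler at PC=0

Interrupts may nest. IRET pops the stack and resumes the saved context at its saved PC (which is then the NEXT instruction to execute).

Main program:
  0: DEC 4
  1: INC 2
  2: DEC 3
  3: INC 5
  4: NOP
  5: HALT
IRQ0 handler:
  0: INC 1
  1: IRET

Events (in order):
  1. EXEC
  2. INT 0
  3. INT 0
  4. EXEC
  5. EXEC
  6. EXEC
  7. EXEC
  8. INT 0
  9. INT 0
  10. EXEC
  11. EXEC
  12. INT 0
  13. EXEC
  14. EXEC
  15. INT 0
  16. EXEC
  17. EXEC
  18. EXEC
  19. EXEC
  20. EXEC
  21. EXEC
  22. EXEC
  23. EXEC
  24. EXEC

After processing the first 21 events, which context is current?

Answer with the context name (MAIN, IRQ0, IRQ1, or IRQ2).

Answer: MAIN

Derivation:
Event 1 (EXEC): [MAIN] PC=0: DEC 4 -> ACC=-4
Event 2 (INT 0): INT 0 arrives: push (MAIN, PC=1), enter IRQ0 at PC=0 (depth now 1)
Event 3 (INT 0): INT 0 arrives: push (IRQ0, PC=0), enter IRQ0 at PC=0 (depth now 2)
Event 4 (EXEC): [IRQ0] PC=0: INC 1 -> ACC=-3
Event 5 (EXEC): [IRQ0] PC=1: IRET -> resume IRQ0 at PC=0 (depth now 1)
Event 6 (EXEC): [IRQ0] PC=0: INC 1 -> ACC=-2
Event 7 (EXEC): [IRQ0] PC=1: IRET -> resume MAIN at PC=1 (depth now 0)
Event 8 (INT 0): INT 0 arrives: push (MAIN, PC=1), enter IRQ0 at PC=0 (depth now 1)
Event 9 (INT 0): INT 0 arrives: push (IRQ0, PC=0), enter IRQ0 at PC=0 (depth now 2)
Event 10 (EXEC): [IRQ0] PC=0: INC 1 -> ACC=-1
Event 11 (EXEC): [IRQ0] PC=1: IRET -> resume IRQ0 at PC=0 (depth now 1)
Event 12 (INT 0): INT 0 arrives: push (IRQ0, PC=0), enter IRQ0 at PC=0 (depth now 2)
Event 13 (EXEC): [IRQ0] PC=0: INC 1 -> ACC=0
Event 14 (EXEC): [IRQ0] PC=1: IRET -> resume IRQ0 at PC=0 (depth now 1)
Event 15 (INT 0): INT 0 arrives: push (IRQ0, PC=0), enter IRQ0 at PC=0 (depth now 2)
Event 16 (EXEC): [IRQ0] PC=0: INC 1 -> ACC=1
Event 17 (EXEC): [IRQ0] PC=1: IRET -> resume IRQ0 at PC=0 (depth now 1)
Event 18 (EXEC): [IRQ0] PC=0: INC 1 -> ACC=2
Event 19 (EXEC): [IRQ0] PC=1: IRET -> resume MAIN at PC=1 (depth now 0)
Event 20 (EXEC): [MAIN] PC=1: INC 2 -> ACC=4
Event 21 (EXEC): [MAIN] PC=2: DEC 3 -> ACC=1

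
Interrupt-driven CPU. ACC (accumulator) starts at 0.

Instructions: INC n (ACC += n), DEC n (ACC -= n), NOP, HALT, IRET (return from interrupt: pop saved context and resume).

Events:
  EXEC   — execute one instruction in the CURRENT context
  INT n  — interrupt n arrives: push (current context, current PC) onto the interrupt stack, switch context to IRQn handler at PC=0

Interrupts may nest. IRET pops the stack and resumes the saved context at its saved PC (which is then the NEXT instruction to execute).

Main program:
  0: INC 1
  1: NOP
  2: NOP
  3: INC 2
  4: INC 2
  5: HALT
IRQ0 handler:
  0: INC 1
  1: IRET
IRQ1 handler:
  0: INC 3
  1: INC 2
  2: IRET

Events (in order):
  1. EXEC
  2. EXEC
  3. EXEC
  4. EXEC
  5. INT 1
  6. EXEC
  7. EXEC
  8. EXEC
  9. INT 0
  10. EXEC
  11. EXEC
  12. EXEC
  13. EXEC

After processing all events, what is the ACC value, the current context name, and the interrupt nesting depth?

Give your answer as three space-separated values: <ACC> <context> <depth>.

Event 1 (EXEC): [MAIN] PC=0: INC 1 -> ACC=1
Event 2 (EXEC): [MAIN] PC=1: NOP
Event 3 (EXEC): [MAIN] PC=2: NOP
Event 4 (EXEC): [MAIN] PC=3: INC 2 -> ACC=3
Event 5 (INT 1): INT 1 arrives: push (MAIN, PC=4), enter IRQ1 at PC=0 (depth now 1)
Event 6 (EXEC): [IRQ1] PC=0: INC 3 -> ACC=6
Event 7 (EXEC): [IRQ1] PC=1: INC 2 -> ACC=8
Event 8 (EXEC): [IRQ1] PC=2: IRET -> resume MAIN at PC=4 (depth now 0)
Event 9 (INT 0): INT 0 arrives: push (MAIN, PC=4), enter IRQ0 at PC=0 (depth now 1)
Event 10 (EXEC): [IRQ0] PC=0: INC 1 -> ACC=9
Event 11 (EXEC): [IRQ0] PC=1: IRET -> resume MAIN at PC=4 (depth now 0)
Event 12 (EXEC): [MAIN] PC=4: INC 2 -> ACC=11
Event 13 (EXEC): [MAIN] PC=5: HALT

Answer: 11 MAIN 0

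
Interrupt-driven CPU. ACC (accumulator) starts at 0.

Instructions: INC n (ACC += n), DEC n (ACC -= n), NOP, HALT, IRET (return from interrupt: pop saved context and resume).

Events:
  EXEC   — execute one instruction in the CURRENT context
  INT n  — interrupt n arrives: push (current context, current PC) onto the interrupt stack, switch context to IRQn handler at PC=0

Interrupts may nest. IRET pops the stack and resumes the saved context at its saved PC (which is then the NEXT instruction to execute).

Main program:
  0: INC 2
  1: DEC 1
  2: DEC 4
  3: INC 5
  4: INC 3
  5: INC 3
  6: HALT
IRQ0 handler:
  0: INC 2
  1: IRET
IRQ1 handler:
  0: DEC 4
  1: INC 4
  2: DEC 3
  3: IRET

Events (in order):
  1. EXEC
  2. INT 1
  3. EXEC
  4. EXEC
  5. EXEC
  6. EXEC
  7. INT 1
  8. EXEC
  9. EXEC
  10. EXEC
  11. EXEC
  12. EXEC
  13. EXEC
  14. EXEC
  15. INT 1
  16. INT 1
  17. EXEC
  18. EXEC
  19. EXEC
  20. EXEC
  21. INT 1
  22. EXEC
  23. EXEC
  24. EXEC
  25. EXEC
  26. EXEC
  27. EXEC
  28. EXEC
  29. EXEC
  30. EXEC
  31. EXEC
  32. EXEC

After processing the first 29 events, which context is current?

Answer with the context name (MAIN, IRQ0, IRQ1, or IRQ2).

Answer: MAIN

Derivation:
Event 1 (EXEC): [MAIN] PC=0: INC 2 -> ACC=2
Event 2 (INT 1): INT 1 arrives: push (MAIN, PC=1), enter IRQ1 at PC=0 (depth now 1)
Event 3 (EXEC): [IRQ1] PC=0: DEC 4 -> ACC=-2
Event 4 (EXEC): [IRQ1] PC=1: INC 4 -> ACC=2
Event 5 (EXEC): [IRQ1] PC=2: DEC 3 -> ACC=-1
Event 6 (EXEC): [IRQ1] PC=3: IRET -> resume MAIN at PC=1 (depth now 0)
Event 7 (INT 1): INT 1 arrives: push (MAIN, PC=1), enter IRQ1 at PC=0 (depth now 1)
Event 8 (EXEC): [IRQ1] PC=0: DEC 4 -> ACC=-5
Event 9 (EXEC): [IRQ1] PC=1: INC 4 -> ACC=-1
Event 10 (EXEC): [IRQ1] PC=2: DEC 3 -> ACC=-4
Event 11 (EXEC): [IRQ1] PC=3: IRET -> resume MAIN at PC=1 (depth now 0)
Event 12 (EXEC): [MAIN] PC=1: DEC 1 -> ACC=-5
Event 13 (EXEC): [MAIN] PC=2: DEC 4 -> ACC=-9
Event 14 (EXEC): [MAIN] PC=3: INC 5 -> ACC=-4
Event 15 (INT 1): INT 1 arrives: push (MAIN, PC=4), enter IRQ1 at PC=0 (depth now 1)
Event 16 (INT 1): INT 1 arrives: push (IRQ1, PC=0), enter IRQ1 at PC=0 (depth now 2)
Event 17 (EXEC): [IRQ1] PC=0: DEC 4 -> ACC=-8
Event 18 (EXEC): [IRQ1] PC=1: INC 4 -> ACC=-4
Event 19 (EXEC): [IRQ1] PC=2: DEC 3 -> ACC=-7
Event 20 (EXEC): [IRQ1] PC=3: IRET -> resume IRQ1 at PC=0 (depth now 1)
Event 21 (INT 1): INT 1 arrives: push (IRQ1, PC=0), enter IRQ1 at PC=0 (depth now 2)
Event 22 (EXEC): [IRQ1] PC=0: DEC 4 -> ACC=-11
Event 23 (EXEC): [IRQ1] PC=1: INC 4 -> ACC=-7
Event 24 (EXEC): [IRQ1] PC=2: DEC 3 -> ACC=-10
Event 25 (EXEC): [IRQ1] PC=3: IRET -> resume IRQ1 at PC=0 (depth now 1)
Event 26 (EXEC): [IRQ1] PC=0: DEC 4 -> ACC=-14
Event 27 (EXEC): [IRQ1] PC=1: INC 4 -> ACC=-10
Event 28 (EXEC): [IRQ1] PC=2: DEC 3 -> ACC=-13
Event 29 (EXEC): [IRQ1] PC=3: IRET -> resume MAIN at PC=4 (depth now 0)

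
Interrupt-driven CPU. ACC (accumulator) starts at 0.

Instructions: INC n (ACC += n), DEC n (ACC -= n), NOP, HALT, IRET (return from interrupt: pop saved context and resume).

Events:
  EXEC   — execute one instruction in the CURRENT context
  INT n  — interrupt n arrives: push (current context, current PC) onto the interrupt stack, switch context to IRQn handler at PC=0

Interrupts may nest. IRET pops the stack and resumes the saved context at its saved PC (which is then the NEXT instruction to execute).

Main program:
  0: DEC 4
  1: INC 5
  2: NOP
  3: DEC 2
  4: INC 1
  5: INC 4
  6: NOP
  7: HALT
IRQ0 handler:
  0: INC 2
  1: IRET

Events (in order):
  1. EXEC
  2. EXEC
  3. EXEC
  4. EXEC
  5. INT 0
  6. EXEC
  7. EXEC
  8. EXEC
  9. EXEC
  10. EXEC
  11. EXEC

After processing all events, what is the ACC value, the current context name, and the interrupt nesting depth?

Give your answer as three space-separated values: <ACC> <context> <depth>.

Answer: 6 MAIN 0

Derivation:
Event 1 (EXEC): [MAIN] PC=0: DEC 4 -> ACC=-4
Event 2 (EXEC): [MAIN] PC=1: INC 5 -> ACC=1
Event 3 (EXEC): [MAIN] PC=2: NOP
Event 4 (EXEC): [MAIN] PC=3: DEC 2 -> ACC=-1
Event 5 (INT 0): INT 0 arrives: push (MAIN, PC=4), enter IRQ0 at PC=0 (depth now 1)
Event 6 (EXEC): [IRQ0] PC=0: INC 2 -> ACC=1
Event 7 (EXEC): [IRQ0] PC=1: IRET -> resume MAIN at PC=4 (depth now 0)
Event 8 (EXEC): [MAIN] PC=4: INC 1 -> ACC=2
Event 9 (EXEC): [MAIN] PC=5: INC 4 -> ACC=6
Event 10 (EXEC): [MAIN] PC=6: NOP
Event 11 (EXEC): [MAIN] PC=7: HALT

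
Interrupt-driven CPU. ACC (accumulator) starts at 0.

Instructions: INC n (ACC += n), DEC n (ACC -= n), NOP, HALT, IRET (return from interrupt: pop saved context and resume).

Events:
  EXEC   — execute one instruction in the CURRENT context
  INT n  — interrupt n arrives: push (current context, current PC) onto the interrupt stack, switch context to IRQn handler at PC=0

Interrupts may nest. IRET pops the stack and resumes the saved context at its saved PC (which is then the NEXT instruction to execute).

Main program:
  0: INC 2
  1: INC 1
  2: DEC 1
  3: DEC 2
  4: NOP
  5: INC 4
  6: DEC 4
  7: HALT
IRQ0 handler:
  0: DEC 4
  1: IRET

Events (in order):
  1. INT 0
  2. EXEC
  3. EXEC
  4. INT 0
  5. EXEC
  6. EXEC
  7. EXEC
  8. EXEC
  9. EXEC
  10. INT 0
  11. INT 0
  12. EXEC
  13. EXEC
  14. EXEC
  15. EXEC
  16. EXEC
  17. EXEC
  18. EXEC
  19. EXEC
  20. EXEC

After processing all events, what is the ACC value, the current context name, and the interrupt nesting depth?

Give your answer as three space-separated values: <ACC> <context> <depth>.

Event 1 (INT 0): INT 0 arrives: push (MAIN, PC=0), enter IRQ0 at PC=0 (depth now 1)
Event 2 (EXEC): [IRQ0] PC=0: DEC 4 -> ACC=-4
Event 3 (EXEC): [IRQ0] PC=1: IRET -> resume MAIN at PC=0 (depth now 0)
Event 4 (INT 0): INT 0 arrives: push (MAIN, PC=0), enter IRQ0 at PC=0 (depth now 1)
Event 5 (EXEC): [IRQ0] PC=0: DEC 4 -> ACC=-8
Event 6 (EXEC): [IRQ0] PC=1: IRET -> resume MAIN at PC=0 (depth now 0)
Event 7 (EXEC): [MAIN] PC=0: INC 2 -> ACC=-6
Event 8 (EXEC): [MAIN] PC=1: INC 1 -> ACC=-5
Event 9 (EXEC): [MAIN] PC=2: DEC 1 -> ACC=-6
Event 10 (INT 0): INT 0 arrives: push (MAIN, PC=3), enter IRQ0 at PC=0 (depth now 1)
Event 11 (INT 0): INT 0 arrives: push (IRQ0, PC=0), enter IRQ0 at PC=0 (depth now 2)
Event 12 (EXEC): [IRQ0] PC=0: DEC 4 -> ACC=-10
Event 13 (EXEC): [IRQ0] PC=1: IRET -> resume IRQ0 at PC=0 (depth now 1)
Event 14 (EXEC): [IRQ0] PC=0: DEC 4 -> ACC=-14
Event 15 (EXEC): [IRQ0] PC=1: IRET -> resume MAIN at PC=3 (depth now 0)
Event 16 (EXEC): [MAIN] PC=3: DEC 2 -> ACC=-16
Event 17 (EXEC): [MAIN] PC=4: NOP
Event 18 (EXEC): [MAIN] PC=5: INC 4 -> ACC=-12
Event 19 (EXEC): [MAIN] PC=6: DEC 4 -> ACC=-16
Event 20 (EXEC): [MAIN] PC=7: HALT

Answer: -16 MAIN 0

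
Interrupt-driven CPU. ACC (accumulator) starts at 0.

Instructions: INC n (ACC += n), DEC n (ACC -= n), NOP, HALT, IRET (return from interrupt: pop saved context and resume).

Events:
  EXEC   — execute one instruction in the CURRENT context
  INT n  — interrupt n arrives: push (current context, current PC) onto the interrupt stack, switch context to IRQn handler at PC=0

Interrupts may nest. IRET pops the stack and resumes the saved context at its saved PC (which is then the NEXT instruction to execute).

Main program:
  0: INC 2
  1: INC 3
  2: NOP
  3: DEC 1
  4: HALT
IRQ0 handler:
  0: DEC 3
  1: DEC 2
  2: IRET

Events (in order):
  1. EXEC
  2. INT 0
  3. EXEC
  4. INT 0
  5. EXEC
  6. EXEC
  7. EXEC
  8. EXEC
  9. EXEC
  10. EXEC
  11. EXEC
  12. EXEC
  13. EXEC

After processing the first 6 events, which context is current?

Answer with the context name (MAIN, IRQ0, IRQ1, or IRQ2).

Event 1 (EXEC): [MAIN] PC=0: INC 2 -> ACC=2
Event 2 (INT 0): INT 0 arrives: push (MAIN, PC=1), enter IRQ0 at PC=0 (depth now 1)
Event 3 (EXEC): [IRQ0] PC=0: DEC 3 -> ACC=-1
Event 4 (INT 0): INT 0 arrives: push (IRQ0, PC=1), enter IRQ0 at PC=0 (depth now 2)
Event 5 (EXEC): [IRQ0] PC=0: DEC 3 -> ACC=-4
Event 6 (EXEC): [IRQ0] PC=1: DEC 2 -> ACC=-6

Answer: IRQ0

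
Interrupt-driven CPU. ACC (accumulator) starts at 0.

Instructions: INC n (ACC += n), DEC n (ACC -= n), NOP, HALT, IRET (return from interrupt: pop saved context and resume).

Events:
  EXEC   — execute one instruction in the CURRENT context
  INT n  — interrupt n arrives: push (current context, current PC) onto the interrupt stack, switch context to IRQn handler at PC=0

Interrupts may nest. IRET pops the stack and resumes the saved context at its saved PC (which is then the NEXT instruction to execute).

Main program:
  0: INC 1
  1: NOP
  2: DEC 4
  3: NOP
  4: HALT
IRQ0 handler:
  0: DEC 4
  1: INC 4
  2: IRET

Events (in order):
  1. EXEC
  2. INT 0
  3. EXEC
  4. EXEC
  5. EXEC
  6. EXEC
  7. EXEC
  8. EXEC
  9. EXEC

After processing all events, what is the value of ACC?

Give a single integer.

Answer: -3

Derivation:
Event 1 (EXEC): [MAIN] PC=0: INC 1 -> ACC=1
Event 2 (INT 0): INT 0 arrives: push (MAIN, PC=1), enter IRQ0 at PC=0 (depth now 1)
Event 3 (EXEC): [IRQ0] PC=0: DEC 4 -> ACC=-3
Event 4 (EXEC): [IRQ0] PC=1: INC 4 -> ACC=1
Event 5 (EXEC): [IRQ0] PC=2: IRET -> resume MAIN at PC=1 (depth now 0)
Event 6 (EXEC): [MAIN] PC=1: NOP
Event 7 (EXEC): [MAIN] PC=2: DEC 4 -> ACC=-3
Event 8 (EXEC): [MAIN] PC=3: NOP
Event 9 (EXEC): [MAIN] PC=4: HALT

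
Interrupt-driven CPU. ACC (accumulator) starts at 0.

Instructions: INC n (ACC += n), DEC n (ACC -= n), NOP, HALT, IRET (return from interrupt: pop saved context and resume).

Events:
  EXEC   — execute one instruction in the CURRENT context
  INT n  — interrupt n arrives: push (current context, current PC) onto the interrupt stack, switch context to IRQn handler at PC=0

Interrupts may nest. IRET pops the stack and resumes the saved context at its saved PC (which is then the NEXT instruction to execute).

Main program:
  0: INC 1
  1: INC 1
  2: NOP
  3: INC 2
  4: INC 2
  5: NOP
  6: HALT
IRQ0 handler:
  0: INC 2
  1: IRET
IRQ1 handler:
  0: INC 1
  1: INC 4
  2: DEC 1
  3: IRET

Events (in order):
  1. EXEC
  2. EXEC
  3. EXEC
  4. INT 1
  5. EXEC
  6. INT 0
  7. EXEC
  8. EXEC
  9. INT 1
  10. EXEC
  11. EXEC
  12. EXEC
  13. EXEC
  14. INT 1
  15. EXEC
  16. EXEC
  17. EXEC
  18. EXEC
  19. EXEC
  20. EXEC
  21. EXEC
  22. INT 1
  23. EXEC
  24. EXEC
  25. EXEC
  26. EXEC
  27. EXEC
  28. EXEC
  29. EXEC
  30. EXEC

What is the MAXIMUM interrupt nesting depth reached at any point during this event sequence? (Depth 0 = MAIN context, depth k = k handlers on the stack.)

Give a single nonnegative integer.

Event 1 (EXEC): [MAIN] PC=0: INC 1 -> ACC=1 [depth=0]
Event 2 (EXEC): [MAIN] PC=1: INC 1 -> ACC=2 [depth=0]
Event 3 (EXEC): [MAIN] PC=2: NOP [depth=0]
Event 4 (INT 1): INT 1 arrives: push (MAIN, PC=3), enter IRQ1 at PC=0 (depth now 1) [depth=1]
Event 5 (EXEC): [IRQ1] PC=0: INC 1 -> ACC=3 [depth=1]
Event 6 (INT 0): INT 0 arrives: push (IRQ1, PC=1), enter IRQ0 at PC=0 (depth now 2) [depth=2]
Event 7 (EXEC): [IRQ0] PC=0: INC 2 -> ACC=5 [depth=2]
Event 8 (EXEC): [IRQ0] PC=1: IRET -> resume IRQ1 at PC=1 (depth now 1) [depth=1]
Event 9 (INT 1): INT 1 arrives: push (IRQ1, PC=1), enter IRQ1 at PC=0 (depth now 2) [depth=2]
Event 10 (EXEC): [IRQ1] PC=0: INC 1 -> ACC=6 [depth=2]
Event 11 (EXEC): [IRQ1] PC=1: INC 4 -> ACC=10 [depth=2]
Event 12 (EXEC): [IRQ1] PC=2: DEC 1 -> ACC=9 [depth=2]
Event 13 (EXEC): [IRQ1] PC=3: IRET -> resume IRQ1 at PC=1 (depth now 1) [depth=1]
Event 14 (INT 1): INT 1 arrives: push (IRQ1, PC=1), enter IRQ1 at PC=0 (depth now 2) [depth=2]
Event 15 (EXEC): [IRQ1] PC=0: INC 1 -> ACC=10 [depth=2]
Event 16 (EXEC): [IRQ1] PC=1: INC 4 -> ACC=14 [depth=2]
Event 17 (EXEC): [IRQ1] PC=2: DEC 1 -> ACC=13 [depth=2]
Event 18 (EXEC): [IRQ1] PC=3: IRET -> resume IRQ1 at PC=1 (depth now 1) [depth=1]
Event 19 (EXEC): [IRQ1] PC=1: INC 4 -> ACC=17 [depth=1]
Event 20 (EXEC): [IRQ1] PC=2: DEC 1 -> ACC=16 [depth=1]
Event 21 (EXEC): [IRQ1] PC=3: IRET -> resume MAIN at PC=3 (depth now 0) [depth=0]
Event 22 (INT 1): INT 1 arrives: push (MAIN, PC=3), enter IRQ1 at PC=0 (depth now 1) [depth=1]
Event 23 (EXEC): [IRQ1] PC=0: INC 1 -> ACC=17 [depth=1]
Event 24 (EXEC): [IRQ1] PC=1: INC 4 -> ACC=21 [depth=1]
Event 25 (EXEC): [IRQ1] PC=2: DEC 1 -> ACC=20 [depth=1]
Event 26 (EXEC): [IRQ1] PC=3: IRET -> resume MAIN at PC=3 (depth now 0) [depth=0]
Event 27 (EXEC): [MAIN] PC=3: INC 2 -> ACC=22 [depth=0]
Event 28 (EXEC): [MAIN] PC=4: INC 2 -> ACC=24 [depth=0]
Event 29 (EXEC): [MAIN] PC=5: NOP [depth=0]
Event 30 (EXEC): [MAIN] PC=6: HALT [depth=0]
Max depth observed: 2

Answer: 2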